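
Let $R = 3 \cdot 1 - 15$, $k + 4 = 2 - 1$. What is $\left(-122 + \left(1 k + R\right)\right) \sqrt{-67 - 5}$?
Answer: $- 822 i \sqrt{2} \approx - 1162.5 i$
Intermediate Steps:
$k = -3$ ($k = -4 + \left(2 - 1\right) = -4 + 1 = -3$)
$R = -12$ ($R = 3 - 15 = -12$)
$\left(-122 + \left(1 k + R\right)\right) \sqrt{-67 - 5} = \left(-122 + \left(1 \left(-3\right) - 12\right)\right) \sqrt{-67 - 5} = \left(-122 - 15\right) \sqrt{-72} = \left(-122 - 15\right) 6 i \sqrt{2} = - 137 \cdot 6 i \sqrt{2} = - 822 i \sqrt{2}$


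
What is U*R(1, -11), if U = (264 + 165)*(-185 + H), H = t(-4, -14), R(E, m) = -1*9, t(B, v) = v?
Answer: 768339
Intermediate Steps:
R(E, m) = -9
H = -14
U = -85371 (U = (264 + 165)*(-185 - 14) = 429*(-199) = -85371)
U*R(1, -11) = -85371*(-9) = 768339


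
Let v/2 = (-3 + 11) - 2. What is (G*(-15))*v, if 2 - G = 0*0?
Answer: -360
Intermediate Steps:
v = 12 (v = 2*((-3 + 11) - 2) = 2*(8 - 2) = 2*6 = 12)
G = 2 (G = 2 - 0*0 = 2 - 1*0 = 2 + 0 = 2)
(G*(-15))*v = (2*(-15))*12 = -30*12 = -360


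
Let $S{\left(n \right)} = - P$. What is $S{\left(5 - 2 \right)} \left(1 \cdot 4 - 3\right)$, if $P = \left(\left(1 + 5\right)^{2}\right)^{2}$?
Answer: $-1296$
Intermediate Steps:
$P = 1296$ ($P = \left(6^{2}\right)^{2} = 36^{2} = 1296$)
$S{\left(n \right)} = -1296$ ($S{\left(n \right)} = \left(-1\right) 1296 = -1296$)
$S{\left(5 - 2 \right)} \left(1 \cdot 4 - 3\right) = - 1296 \left(1 \cdot 4 - 3\right) = - 1296 \left(4 - 3\right) = \left(-1296\right) 1 = -1296$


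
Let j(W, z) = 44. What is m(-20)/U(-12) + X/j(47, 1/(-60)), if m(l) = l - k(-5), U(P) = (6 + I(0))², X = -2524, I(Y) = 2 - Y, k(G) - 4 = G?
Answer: -40593/704 ≈ -57.661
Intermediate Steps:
k(G) = 4 + G
U(P) = 64 (U(P) = (6 + (2 - 1*0))² = (6 + (2 + 0))² = (6 + 2)² = 8² = 64)
m(l) = 1 + l (m(l) = l - (4 - 5) = l - 1*(-1) = l + 1 = 1 + l)
m(-20)/U(-12) + X/j(47, 1/(-60)) = (1 - 20)/64 - 2524/44 = -19*1/64 - 2524*1/44 = -19/64 - 631/11 = -40593/704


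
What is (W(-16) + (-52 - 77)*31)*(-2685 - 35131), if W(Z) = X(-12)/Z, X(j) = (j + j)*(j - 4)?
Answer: 152133768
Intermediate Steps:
X(j) = 2*j*(-4 + j) (X(j) = (2*j)*(-4 + j) = 2*j*(-4 + j))
W(Z) = 384/Z (W(Z) = (2*(-12)*(-4 - 12))/Z = (2*(-12)*(-16))/Z = 384/Z)
(W(-16) + (-52 - 77)*31)*(-2685 - 35131) = (384/(-16) + (-52 - 77)*31)*(-2685 - 35131) = (384*(-1/16) - 129*31)*(-37816) = (-24 - 3999)*(-37816) = -4023*(-37816) = 152133768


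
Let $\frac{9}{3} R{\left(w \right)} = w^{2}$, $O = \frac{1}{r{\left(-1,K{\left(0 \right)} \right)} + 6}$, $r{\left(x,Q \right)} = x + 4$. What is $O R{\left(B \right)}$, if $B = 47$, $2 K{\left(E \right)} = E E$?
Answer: $\frac{2209}{27} \approx 81.815$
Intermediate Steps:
$K{\left(E \right)} = \frac{E^{2}}{2}$ ($K{\left(E \right)} = \frac{E E}{2} = \frac{E^{2}}{2}$)
$r{\left(x,Q \right)} = 4 + x$
$O = \frac{1}{9}$ ($O = \frac{1}{\left(4 - 1\right) + 6} = \frac{1}{3 + 6} = \frac{1}{9} \approx 0.11111$)
$R{\left(w \right)} = \frac{w^{2}}{3}$
$O R{\left(B \right)} = \frac{\frac{1}{3} \cdot 47^{2}}{9} = \frac{\frac{1}{3} \cdot 2209}{9} = \frac{1}{9} \cdot \frac{2209}{3} = \frac{2209}{27}$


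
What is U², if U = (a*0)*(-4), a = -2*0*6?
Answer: 0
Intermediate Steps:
a = 0 (a = 0*6 = 0)
U = 0 (U = (0*0)*(-4) = 0*(-4) = 0)
U² = 0² = 0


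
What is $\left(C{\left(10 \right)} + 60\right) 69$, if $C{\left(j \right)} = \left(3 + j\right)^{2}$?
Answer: $15801$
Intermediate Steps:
$\left(C{\left(10 \right)} + 60\right) 69 = \left(\left(3 + 10\right)^{2} + 60\right) 69 = \left(13^{2} + 60\right) 69 = \left(169 + 60\right) 69 = 229 \cdot 69 = 15801$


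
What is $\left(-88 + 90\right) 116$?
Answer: $232$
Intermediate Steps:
$\left(-88 + 90\right) 116 = 2 \cdot 116 = 232$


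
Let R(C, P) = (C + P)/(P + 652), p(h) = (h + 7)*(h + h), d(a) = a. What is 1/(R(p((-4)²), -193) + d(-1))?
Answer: 153/28 ≈ 5.4643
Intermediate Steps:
p(h) = 2*h*(7 + h) (p(h) = (7 + h)*(2*h) = 2*h*(7 + h))
R(C, P) = (C + P)/(652 + P)
1/(R(p((-4)²), -193) + d(-1)) = 1/((2*(-4)²*(7 + (-4)²) - 193)/(652 - 193) - 1) = 1/((2*16*(7 + 16) - 193)/459 - 1) = 1/((2*16*23 - 193)/459 - 1) = 1/((736 - 193)/459 - 1) = 1/((1/459)*543 - 1) = 1/(181/153 - 1) = 1/(28/153) = 153/28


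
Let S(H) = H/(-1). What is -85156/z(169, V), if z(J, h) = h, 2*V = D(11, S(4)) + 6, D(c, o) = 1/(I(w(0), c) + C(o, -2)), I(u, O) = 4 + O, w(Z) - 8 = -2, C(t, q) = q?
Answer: -2214056/79 ≈ -28026.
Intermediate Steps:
S(H) = -H (S(H) = H*(-1) = -H)
w(Z) = 6 (w(Z) = 8 - 2 = 6)
D(c, o) = 1/(2 + c) (D(c, o) = 1/((4 + c) - 2) = 1/(2 + c))
V = 79/26 (V = (1/(2 + 11) + 6)/2 = (1/13 + 6)/2 = (½)*(79/13) = 79/26 ≈ 3.0385)
-85156/z(169, V) = -85156/79/26 = -85156*26/79 = -2214056/79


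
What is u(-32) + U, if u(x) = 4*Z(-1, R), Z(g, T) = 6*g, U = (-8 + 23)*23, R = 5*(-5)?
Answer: 321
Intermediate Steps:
R = -25
U = 345 (U = 15*23 = 345)
u(x) = -24 (u(x) = 4*(6*(-1)) = 4*(-6) = -24)
u(-32) + U = -24 + 345 = 321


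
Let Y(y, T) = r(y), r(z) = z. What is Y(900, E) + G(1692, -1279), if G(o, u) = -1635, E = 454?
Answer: -735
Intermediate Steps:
Y(y, T) = y
Y(900, E) + G(1692, -1279) = 900 - 1635 = -735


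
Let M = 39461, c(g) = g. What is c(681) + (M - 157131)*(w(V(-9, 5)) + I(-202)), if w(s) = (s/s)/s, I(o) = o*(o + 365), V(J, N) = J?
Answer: 34869745579/9 ≈ 3.8744e+9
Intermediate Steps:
I(o) = o*(365 + o)
w(s) = 1/s
c(681) + (M - 157131)*(w(V(-9, 5)) + I(-202)) = 681 + (39461 - 157131)*(1/(-9) - 202*(365 - 202)) = 681 - 117670*(-⅑ - 202*163) = 681 - 117670*(-⅑ - 32926) = 681 - 117670*(-296335/9) = 681 + 34869739450/9 = 34869745579/9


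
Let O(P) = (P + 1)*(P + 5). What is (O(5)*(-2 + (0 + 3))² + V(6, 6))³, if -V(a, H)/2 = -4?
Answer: 314432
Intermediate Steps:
O(P) = (1 + P)*(5 + P)
V(a, H) = 8 (V(a, H) = -2*(-4) = 8)
(O(5)*(-2 + (0 + 3))² + V(6, 6))³ = ((5 + 5² + 6*5)*(-2 + (0 + 3))² + 8)³ = ((5 + 25 + 30)*(-2 + 3)² + 8)³ = (60*1² + 8)³ = (60*1 + 8)³ = (60 + 8)³ = 68³ = 314432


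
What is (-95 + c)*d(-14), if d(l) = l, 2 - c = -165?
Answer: -1008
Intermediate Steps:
c = 167 (c = 2 - 1*(-165) = 2 + 165 = 167)
(-95 + c)*d(-14) = (-95 + 167)*(-14) = 72*(-14) = -1008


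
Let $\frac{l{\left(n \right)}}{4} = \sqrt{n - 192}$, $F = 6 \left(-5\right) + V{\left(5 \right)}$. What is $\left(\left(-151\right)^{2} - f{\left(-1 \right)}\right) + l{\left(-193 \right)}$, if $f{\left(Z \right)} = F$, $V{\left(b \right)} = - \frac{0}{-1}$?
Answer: $22831 + 4 i \sqrt{385} \approx 22831.0 + 78.486 i$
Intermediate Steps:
$V{\left(b \right)} = 0$ ($V{\left(b \right)} = - 0 \left(-1\right) = \left(-1\right) 0 = 0$)
$F = -30$ ($F = 6 \left(-5\right) + 0 = -30 + 0 = -30$)
$f{\left(Z \right)} = -30$
$l{\left(n \right)} = 4 \sqrt{-192 + n}$ ($l{\left(n \right)} = 4 \sqrt{n - 192} = 4 \sqrt{-192 + n}$)
$\left(\left(-151\right)^{2} - f{\left(-1 \right)}\right) + l{\left(-193 \right)} = \left(\left(-151\right)^{2} - -30\right) + 4 \sqrt{-192 - 193} = \left(22801 + 30\right) + 4 \sqrt{-385} = 22831 + 4 i \sqrt{385}$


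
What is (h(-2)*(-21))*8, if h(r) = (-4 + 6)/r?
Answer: 168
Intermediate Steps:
h(r) = 2/r
(h(-2)*(-21))*8 = ((2/(-2))*(-21))*8 = ((2*(-½))*(-21))*8 = -1*(-21)*8 = 21*8 = 168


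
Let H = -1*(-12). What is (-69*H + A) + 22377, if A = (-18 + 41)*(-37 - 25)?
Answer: 20123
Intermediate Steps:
A = -1426 (A = 23*(-62) = -1426)
H = 12
(-69*H + A) + 22377 = (-69*12 - 1426) + 22377 = (-828 - 1426) + 22377 = -2254 + 22377 = 20123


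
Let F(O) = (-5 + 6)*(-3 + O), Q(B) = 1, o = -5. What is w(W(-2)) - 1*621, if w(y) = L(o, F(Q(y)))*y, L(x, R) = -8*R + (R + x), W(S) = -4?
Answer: -657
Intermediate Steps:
F(O) = -3 + O (F(O) = 1*(-3 + O) = -3 + O)
L(x, R) = x - 7*R
w(y) = 9*y (w(y) = (-5 - 7*(-3 + 1))*y = (-5 - 7*(-2))*y = (-5 + 14)*y = 9*y)
w(W(-2)) - 1*621 = 9*(-4) - 1*621 = -36 - 621 = -657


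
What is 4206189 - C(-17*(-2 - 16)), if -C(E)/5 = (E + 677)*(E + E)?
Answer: 7214169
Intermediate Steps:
C(E) = -10*E*(677 + E) (C(E) = -5*(E + 677)*(E + E) = -5*(677 + E)*2*E = -10*E*(677 + E))
4206189 - C(-17*(-2 - 16)) = 4206189 - (-10)*(-17*(-2 - 16))*(677 - 17*(-2 - 16)) = 4206189 - (-10)*(-17*(-18))*(677 - 17*(-18)) = 4206189 - (-10)*306*(677 + 306) = 4206189 - (-10)*306*983 = 4206189 - 1*(-3007980) = 4206189 + 3007980 = 7214169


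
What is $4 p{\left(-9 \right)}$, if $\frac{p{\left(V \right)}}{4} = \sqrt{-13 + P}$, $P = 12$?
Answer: $16 i \approx 16.0 i$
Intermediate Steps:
$p{\left(V \right)} = 4 i$ ($p{\left(V \right)} = 4 \sqrt{-13 + 12} = 4 \sqrt{-1} = 4 i$)
$4 p{\left(-9 \right)} = 4 \cdot 4 i = 16 i$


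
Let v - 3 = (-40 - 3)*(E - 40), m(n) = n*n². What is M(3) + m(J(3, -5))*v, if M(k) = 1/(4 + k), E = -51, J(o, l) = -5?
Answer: -3426499/7 ≈ -4.8950e+5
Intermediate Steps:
m(n) = n³
v = 3916 (v = 3 + (-40 - 3)*(-51 - 40) = 3 - 43*(-91) = 3 + 3913 = 3916)
M(3) + m(J(3, -5))*v = 1/(4 + 3) + (-5)³*3916 = 1/7 - 125*3916 = ⅐ - 489500 = -3426499/7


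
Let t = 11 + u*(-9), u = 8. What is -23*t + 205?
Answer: 1608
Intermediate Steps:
t = -61 (t = 11 + 8*(-9) = 11 - 72 = -61)
-23*t + 205 = -23*(-61) + 205 = 1403 + 205 = 1608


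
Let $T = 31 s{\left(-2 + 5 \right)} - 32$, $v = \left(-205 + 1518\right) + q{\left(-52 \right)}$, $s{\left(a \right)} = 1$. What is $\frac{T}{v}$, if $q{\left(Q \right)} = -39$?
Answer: $- \frac{1}{1274} \approx -0.00078493$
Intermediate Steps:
$v = 1274$ ($v = \left(-205 + 1518\right) - 39 = 1313 - 39 = 1274$)
$T = -1$ ($T = 31 \cdot 1 - 32 = 31 - 32 = -1$)
$\frac{T}{v} = - \frac{1}{1274}$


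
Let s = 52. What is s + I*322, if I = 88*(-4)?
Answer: -113292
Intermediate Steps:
I = -352
s + I*322 = 52 - 352*322 = 52 - 113344 = -113292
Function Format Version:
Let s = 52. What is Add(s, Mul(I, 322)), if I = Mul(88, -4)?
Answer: -113292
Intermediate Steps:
I = -352
Add(s, Mul(I, 322)) = Add(52, Mul(-352, 322)) = Add(52, -113344) = -113292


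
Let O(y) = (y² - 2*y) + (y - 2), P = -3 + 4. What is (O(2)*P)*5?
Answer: 0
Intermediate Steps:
P = 1
O(y) = -2 + y² - y (O(y) = (y² - 2*y) + (-2 + y) = -2 + y² - y)
(O(2)*P)*5 = ((-2 + 2² - 1*2)*1)*5 = ((-2 + 4 - 2)*1)*5 = (0*1)*5 = 0*5 = 0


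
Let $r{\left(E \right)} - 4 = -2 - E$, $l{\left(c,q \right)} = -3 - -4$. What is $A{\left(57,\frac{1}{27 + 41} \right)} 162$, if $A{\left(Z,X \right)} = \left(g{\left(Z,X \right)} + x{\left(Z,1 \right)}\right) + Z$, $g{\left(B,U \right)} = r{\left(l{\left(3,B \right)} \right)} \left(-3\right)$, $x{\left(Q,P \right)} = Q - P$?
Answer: $17820$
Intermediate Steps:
$l{\left(c,q \right)} = 1$ ($l{\left(c,q \right)} = -3 + 4 = 1$)
$r{\left(E \right)} = 2 - E$ ($r{\left(E \right)} = 4 - \left(2 + E\right) = 2 - E$)
$g{\left(B,U \right)} = -3$ ($g{\left(B,U \right)} = \left(2 - 1\right) \left(-3\right) = 1 \left(-3\right) = -3$)
$A{\left(Z,X \right)} = -4 + 2 Z$ ($A{\left(Z,X \right)} = \left(-3 + \left(Z - 1\right)\right) + Z = \left(-3 + \left(-1 + Z\right)\right) + Z = \left(-4 + Z\right) + Z = -4 + 2 Z$)
$A{\left(57,\frac{1}{27 + 41} \right)} 162 = \left(-4 + 2 \cdot 57\right) 162 = \left(-4 + 114\right) 162 = 110 \cdot 162 = 17820$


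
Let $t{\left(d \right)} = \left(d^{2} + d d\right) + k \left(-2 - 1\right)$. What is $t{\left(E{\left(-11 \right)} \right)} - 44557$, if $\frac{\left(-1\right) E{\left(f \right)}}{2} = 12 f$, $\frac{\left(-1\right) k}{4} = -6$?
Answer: $94763$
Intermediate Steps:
$k = 24$ ($k = \left(-4\right) \left(-6\right) = 24$)
$E{\left(f \right)} = - 24 f$ ($E{\left(f \right)} = - 2 \cdot 12 f = - 24 f$)
$t{\left(d \right)} = -72 + 2 d^{2}$ ($t{\left(d \right)} = \left(d^{2} + d d\right) + 24 \left(-2 - 1\right) = \left(d^{2} + d^{2}\right) + 24 \left(-3\right) = 2 d^{2} - 72 = -72 + 2 d^{2}$)
$t{\left(E{\left(-11 \right)} \right)} - 44557 = \left(-72 + 2 \left(\left(-24\right) \left(-11\right)\right)^{2}\right) - 44557 = \left(-72 + 2 \cdot 264^{2}\right) - 44557 = \left(-72 + 2 \cdot 69696\right) - 44557 = \left(-72 + 139392\right) - 44557 = 139320 - 44557 = 94763$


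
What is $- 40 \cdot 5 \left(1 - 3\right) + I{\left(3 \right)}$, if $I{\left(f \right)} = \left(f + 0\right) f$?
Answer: $409$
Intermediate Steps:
$I{\left(f \right)} = f^{2}$ ($I{\left(f \right)} = f f = f^{2}$)
$- 40 \cdot 5 \left(1 - 3\right) + I{\left(3 \right)} = - 40 \cdot 5 \left(1 - 3\right) + 3^{2} = - 40 \cdot 5 \left(-2\right) + 9 = \left(-40\right) \left(-10\right) + 9 = 400 + 9 = 409$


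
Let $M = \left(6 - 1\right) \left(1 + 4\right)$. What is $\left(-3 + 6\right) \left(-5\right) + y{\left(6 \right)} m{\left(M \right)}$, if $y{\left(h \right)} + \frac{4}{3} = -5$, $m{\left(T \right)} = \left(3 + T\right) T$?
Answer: $- \frac{13345}{3} \approx -4448.3$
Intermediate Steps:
$M = 25$ ($M = 5 \cdot 5 = 25$)
$m{\left(T \right)} = T \left(3 + T\right)$
$y{\left(h \right)} = - \frac{19}{3}$ ($y{\left(h \right)} = - \frac{4}{3} - 5 = - \frac{19}{3}$)
$\left(-3 + 6\right) \left(-5\right) + y{\left(6 \right)} m{\left(M \right)} = \left(-3 + 6\right) \left(-5\right) - \frac{19 \cdot 25 \left(3 + 25\right)}{3} = 3 \left(-5\right) - \frac{19 \cdot 25 \cdot 28}{3} = -15 - \frac{13300}{3} = - \frac{13345}{3}$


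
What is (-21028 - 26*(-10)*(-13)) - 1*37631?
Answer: -62039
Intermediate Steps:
(-21028 - 26*(-10)*(-13)) - 1*37631 = (-21028 - (-260)*(-13)) - 37631 = (-21028 - 1*3380) - 37631 = (-21028 - 3380) - 37631 = -24408 - 37631 = -62039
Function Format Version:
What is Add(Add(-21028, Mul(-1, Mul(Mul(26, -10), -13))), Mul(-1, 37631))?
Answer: -62039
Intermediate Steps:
Add(Add(-21028, Mul(-1, Mul(Mul(26, -10), -13))), Mul(-1, 37631)) = Add(Add(-21028, Mul(-1, Mul(-260, -13))), -37631) = Add(Add(-21028, Mul(-1, 3380)), -37631) = Add(Add(-21028, -3380), -37631) = Add(-24408, -37631) = -62039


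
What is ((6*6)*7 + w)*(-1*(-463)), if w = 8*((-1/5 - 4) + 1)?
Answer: 524116/5 ≈ 1.0482e+5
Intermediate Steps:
w = -128/5 (w = 8*((-1*⅕ - 4) + 1) = 8*((-⅕ - 4) + 1) = 8*(-21/5 + 1) = 8*(-16/5) = -128/5 ≈ -25.600)
((6*6)*7 + w)*(-1*(-463)) = ((6*6)*7 - 128/5)*(-1*(-463)) = (36*7 - 128/5)*463 = (252 - 128/5)*463 = (1132/5)*463 = 524116/5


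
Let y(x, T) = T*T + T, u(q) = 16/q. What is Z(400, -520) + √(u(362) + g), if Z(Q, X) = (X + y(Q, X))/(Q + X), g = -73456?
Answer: -6734/3 + 2*I*√601622642/181 ≈ -2244.7 + 271.03*I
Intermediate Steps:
y(x, T) = T + T² (y(x, T) = T² + T = T + T²)
Z(Q, X) = (X + X*(1 + X))/(Q + X)
Z(400, -520) + √(u(362) + g) = -520*(2 - 520)/(400 - 520) + √(16/362 - 73456) = -520*(-518)/(-120) + √(16*(1/362) - 73456) = -520*(-1/120)*(-518) + √(8/181 - 73456) = -6734/3 + √(-13295528/181) = -6734/3 + 2*I*√601622642/181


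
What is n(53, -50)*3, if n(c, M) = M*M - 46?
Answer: 7362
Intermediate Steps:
n(c, M) = -46 + M**2 (n(c, M) = M**2 - 46 = -46 + M**2)
n(53, -50)*3 = (-46 + (-50)**2)*3 = (-46 + 2500)*3 = 2454*3 = 7362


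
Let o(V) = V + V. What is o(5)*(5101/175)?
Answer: 10202/35 ≈ 291.49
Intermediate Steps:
o(V) = 2*V
o(5)*(5101/175) = (2*5)*(5101/175) = 10*(5101*(1/175)) = 10*(5101/175) = 10202/35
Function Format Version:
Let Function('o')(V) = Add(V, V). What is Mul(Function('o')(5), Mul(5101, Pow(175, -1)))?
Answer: Rational(10202, 35) ≈ 291.49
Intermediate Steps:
Function('o')(V) = Mul(2, V)
Mul(Function('o')(5), Mul(5101, Pow(175, -1))) = Mul(Mul(2, 5), Mul(5101, Pow(175, -1))) = Mul(10, Mul(5101, Rational(1, 175))) = Mul(10, Rational(5101, 175)) = Rational(10202, 35)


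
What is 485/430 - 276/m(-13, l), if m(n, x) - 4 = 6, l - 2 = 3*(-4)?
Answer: -11383/430 ≈ -26.472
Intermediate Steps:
l = -10 (l = 2 + 3*(-4) = 2 - 12 = -10)
m(n, x) = 10 (m(n, x) = 4 + 6 = 10)
485/430 - 276/m(-13, l) = 485/430 - 276/10 = 485*(1/430) - 276*⅒ = 97/86 - 138/5 = -11383/430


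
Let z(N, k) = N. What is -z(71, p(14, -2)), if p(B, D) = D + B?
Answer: -71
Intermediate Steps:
p(B, D) = B + D
-z(71, p(14, -2)) = -1*71 = -71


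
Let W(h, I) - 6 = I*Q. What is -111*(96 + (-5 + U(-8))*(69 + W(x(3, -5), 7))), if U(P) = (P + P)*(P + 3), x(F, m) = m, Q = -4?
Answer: -401931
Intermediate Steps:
W(h, I) = 6 - 4*I (W(h, I) = 6 + I*(-4) = 6 - 4*I)
U(P) = 2*P*(3 + P) (U(P) = (2*P)*(3 + P) = 2*P*(3 + P))
-111*(96 + (-5 + U(-8))*(69 + W(x(3, -5), 7))) = -111*(96 + (-5 + 2*(-8)*(3 - 8))*(69 + (6 - 4*7))) = -111*(96 + (-5 + 2*(-8)*(-5))*(69 + (6 - 28))) = -111*(96 + (-5 + 80)*(69 - 22)) = -111*(96 + 75*47) = -111*(96 + 3525) = -111*3621 = -401931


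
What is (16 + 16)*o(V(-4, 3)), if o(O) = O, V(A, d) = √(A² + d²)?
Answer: 160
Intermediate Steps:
(16 + 16)*o(V(-4, 3)) = (16 + 16)*√((-4)² + 3²) = 32*√(16 + 9) = 32*√25 = 32*5 = 160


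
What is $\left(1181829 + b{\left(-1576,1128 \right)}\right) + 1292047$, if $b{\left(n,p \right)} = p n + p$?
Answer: $697276$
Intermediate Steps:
$b{\left(n,p \right)} = p + n p$ ($b{\left(n,p \right)} = n p + p = p + n p$)
$\left(1181829 + b{\left(-1576,1128 \right)}\right) + 1292047 = \left(1181829 + 1128 \left(1 - 1576\right)\right) + 1292047 = \left(1181829 + 1128 \left(-1575\right)\right) + 1292047 = \left(1181829 - 1776600\right) + 1292047 = -594771 + 1292047 = 697276$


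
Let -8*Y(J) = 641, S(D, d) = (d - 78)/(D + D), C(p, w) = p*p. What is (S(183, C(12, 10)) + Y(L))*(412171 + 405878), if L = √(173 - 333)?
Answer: -31914545637/488 ≈ -6.5399e+7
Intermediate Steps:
C(p, w) = p²
S(D, d) = (-78 + d)/(2*D) (S(D, d) = (-78 + d)/((2*D)) = (-78 + d)*(1/(2*D)) = (-78 + d)/(2*D))
L = 4*I*√10 (L = √(-160) = 4*I*√10 ≈ 12.649*I)
Y(J) = -641/8 (Y(J) = -⅛*641 = -641/8)
(S(183, C(12, 10)) + Y(L))*(412171 + 405878) = ((½)*(-78 + 12²)/183 - 641/8)*(412171 + 405878) = ((½)*(1/183)*(-78 + 144) - 641/8)*818049 = ((½)*(1/183)*66 - 641/8)*818049 = (11/61 - 641/8)*818049 = -39013/488*818049 = -31914545637/488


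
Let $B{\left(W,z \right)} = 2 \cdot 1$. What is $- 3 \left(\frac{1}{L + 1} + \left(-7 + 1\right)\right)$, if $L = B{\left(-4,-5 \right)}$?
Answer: $17$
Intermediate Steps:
$B{\left(W,z \right)} = 2$
$L = 2$
$- 3 \left(\frac{1}{L + 1} + \left(-7 + 1\right)\right) = - 3 \left(\frac{1}{2 + 1} + \left(-7 + 1\right)\right) = - 3 \left(\frac{1}{3} - 6\right) = \left(-3\right) \left(- \frac{17}{3}\right) = 17$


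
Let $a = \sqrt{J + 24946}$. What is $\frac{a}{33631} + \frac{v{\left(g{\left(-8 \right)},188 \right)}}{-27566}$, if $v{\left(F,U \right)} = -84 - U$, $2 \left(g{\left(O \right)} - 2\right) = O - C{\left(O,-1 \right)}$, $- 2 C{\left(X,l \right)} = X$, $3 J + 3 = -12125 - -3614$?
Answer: $\frac{136}{13783} + \frac{2 \sqrt{5527}}{33631} \approx 0.014288$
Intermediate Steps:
$J = -2838$ ($J = -1 + \frac{-12125 - -3614}{3} = -1 + \frac{-12125 + 3614}{3} = -1 + \frac{1}{3} \left(-8511\right) = -1 - 2837 = -2838$)
$C{\left(X,l \right)} = - \frac{X}{2}$
$g{\left(O \right)} = 2 + \frac{3 O}{4}$ ($g{\left(O \right)} = 2 + \frac{O - - \frac{O}{2}}{2} = 2 + \frac{O + \frac{O}{2}}{2} = 2 + \frac{\frac{3}{2} O}{2} = 2 + \frac{3 O}{4}$)
$a = 2 \sqrt{5527}$ ($a = \sqrt{-2838 + 24946} = \sqrt{22108} = 2 \sqrt{5527} \approx 148.69$)
$\frac{a}{33631} + \frac{v{\left(g{\left(-8 \right)},188 \right)}}{-27566} = \frac{2 \sqrt{5527}}{33631} + \frac{-84 - 188}{-27566} = 2 \sqrt{5527} \cdot \frac{1}{33631} + \left(-84 - 188\right) \left(- \frac{1}{27566}\right) = \frac{2 \sqrt{5527}}{33631} - - \frac{136}{13783} = \frac{2 \sqrt{5527}}{33631} + \frac{136}{13783} = \frac{136}{13783} + \frac{2 \sqrt{5527}}{33631}$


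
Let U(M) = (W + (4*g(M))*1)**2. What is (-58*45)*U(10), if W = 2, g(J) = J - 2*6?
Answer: -93960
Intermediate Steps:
g(J) = -12 + J (g(J) = J - 12 = -12 + J)
U(M) = (-46 + 4*M)**2 (U(M) = (2 + (4*(-12 + M))*1)**2 = (2 + (-48 + 4*M)*1)**2 = (2 + (-48 + 4*M))**2 = (-46 + 4*M)**2)
(-58*45)*U(10) = (-58*45)*(4*(-23 + 2*10)**2) = -10440*(-23 + 20)**2 = -10440*(-3)**2 = -10440*9 = -2610*36 = -93960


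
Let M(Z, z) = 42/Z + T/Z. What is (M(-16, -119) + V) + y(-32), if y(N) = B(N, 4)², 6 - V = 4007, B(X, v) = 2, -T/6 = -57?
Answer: -4021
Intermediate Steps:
T = 342 (T = -6*(-57) = 342)
V = -4001 (V = 6 - 1*4007 = 6 - 4007 = -4001)
M(Z, z) = 384/Z (M(Z, z) = 42/Z + 342/Z = 384/Z)
y(N) = 4 (y(N) = 2² = 4)
(M(-16, -119) + V) + y(-32) = (384/(-16) - 4001) + 4 = (384*(-1/16) - 4001) + 4 = (-24 - 4001) + 4 = -4025 + 4 = -4021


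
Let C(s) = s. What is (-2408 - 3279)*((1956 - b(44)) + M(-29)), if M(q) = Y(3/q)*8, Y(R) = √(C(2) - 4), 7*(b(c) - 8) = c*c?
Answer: -66537900/7 - 45496*I*√2 ≈ -9.5054e+6 - 64341.0*I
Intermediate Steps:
b(c) = 8 + c²/7 (b(c) = 8 + (c*c)/7 = 8 + c²/7)
Y(R) = I*√2 (Y(R) = √(2 - 4) = √(-2) = I*√2)
M(q) = 8*I*√2 (M(q) = (I*√2)*8 = 8*I*√2)
(-2408 - 3279)*((1956 - b(44)) + M(-29)) = (-2408 - 3279)*((1956 - (8 + (⅐)*44²)) + 8*I*√2) = -5687*((1956 - (8 + (⅐)*1936)) + 8*I*√2) = -5687*((1956 - (8 + 1936/7)) + 8*I*√2) = -5687*((1956 - 1*1992/7) + 8*I*√2) = -5687*((1956 - 1992/7) + 8*I*√2) = -5687*(11700/7 + 8*I*√2) = -66537900/7 - 45496*I*√2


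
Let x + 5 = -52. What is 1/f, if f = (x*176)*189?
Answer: -1/1896048 ≈ -5.2741e-7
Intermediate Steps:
x = -57 (x = -5 - 52 = -57)
f = -1896048 (f = -57*176*189 = -10032*189 = -1896048)
1/f = 1/(-1896048) = -1/1896048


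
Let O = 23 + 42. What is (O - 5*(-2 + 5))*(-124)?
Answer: -6200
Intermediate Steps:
O = 65
(O - 5*(-2 + 5))*(-124) = (65 - 5*(-2 + 5))*(-124) = (65 - 5*3)*(-124) = (65 - 15)*(-124) = 50*(-124) = -6200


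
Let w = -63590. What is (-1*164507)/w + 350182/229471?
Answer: 60017659177/14592060890 ≈ 4.1130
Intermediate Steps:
(-1*164507)/w + 350182/229471 = -1*164507/(-63590) + 350182/229471 = -164507*(-1/63590) + 350182*(1/229471) = 164507/63590 + 350182/229471 = 60017659177/14592060890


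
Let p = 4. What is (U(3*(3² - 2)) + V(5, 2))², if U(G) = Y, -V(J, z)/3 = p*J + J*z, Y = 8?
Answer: 6724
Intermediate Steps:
V(J, z) = -12*J - 3*J*z (V(J, z) = -3*(4*J + J*z) = -12*J - 3*J*z)
U(G) = 8
(U(3*(3² - 2)) + V(5, 2))² = (8 - 3*5*(4 + 2))² = (8 - 3*5*6)² = (8 - 90)² = (-82)² = 6724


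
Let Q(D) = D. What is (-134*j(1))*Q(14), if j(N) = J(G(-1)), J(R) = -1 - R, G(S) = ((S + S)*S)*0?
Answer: 1876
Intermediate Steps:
G(S) = 0 (G(S) = ((2*S)*S)*0 = (2*S**2)*0 = 0)
j(N) = -1 (j(N) = -1 - 1*0 = -1 + 0 = -1)
(-134*j(1))*Q(14) = -134*(-1)*14 = 134*14 = 1876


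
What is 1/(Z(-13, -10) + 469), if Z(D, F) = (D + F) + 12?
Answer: 1/458 ≈ 0.0021834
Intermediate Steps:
Z(D, F) = 12 + D + F
1/(Z(-13, -10) + 469) = 1/((12 - 13 - 10) + 469) = 1/(-11 + 469) = 1/458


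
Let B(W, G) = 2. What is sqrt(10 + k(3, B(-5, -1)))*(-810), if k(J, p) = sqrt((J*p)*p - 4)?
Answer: -810*sqrt(10 + 2*sqrt(2)) ≈ -2901.2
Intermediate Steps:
k(J, p) = sqrt(-4 + J*p**2) (k(J, p) = sqrt(J*p**2 - 4) = sqrt(-4 + J*p**2))
sqrt(10 + k(3, B(-5, -1)))*(-810) = sqrt(10 + sqrt(-4 + 3*2**2))*(-810) = sqrt(10 + sqrt(-4 + 3*4))*(-810) = sqrt(10 + sqrt(-4 + 12))*(-810) = sqrt(10 + sqrt(8))*(-810) = sqrt(10 + 2*sqrt(2))*(-810) = -810*sqrt(10 + 2*sqrt(2))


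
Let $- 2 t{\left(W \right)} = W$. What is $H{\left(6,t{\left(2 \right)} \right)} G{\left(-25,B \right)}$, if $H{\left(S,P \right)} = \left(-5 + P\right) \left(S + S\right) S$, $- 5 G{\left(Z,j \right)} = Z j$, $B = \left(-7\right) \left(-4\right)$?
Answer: $-60480$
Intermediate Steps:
$t{\left(W \right)} = - \frac{W}{2}$
$B = 28$
$G{\left(Z,j \right)} = - \frac{Z j}{5}$
$H{\left(S,P \right)} = 2 S^{2} \left(-5 + P\right)$ ($H{\left(S,P \right)} = \left(-5 + P\right) 2 S S = 2 S \left(-5 + P\right) S = 2 S^{2} \left(-5 + P\right)$)
$H{\left(6,t{\left(2 \right)} \right)} G{\left(-25,B \right)} = 2 \cdot 6^{2} \left(-5 - 1\right) \left(\left(- \frac{1}{5}\right) \left(-25\right) 28\right) = 2 \cdot 36 \left(-5 - 1\right) 140 = 2 \cdot 36 \left(-6\right) 140 = \left(-432\right) 140 = -60480$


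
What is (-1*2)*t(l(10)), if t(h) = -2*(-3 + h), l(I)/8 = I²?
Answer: 3188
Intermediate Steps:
l(I) = 8*I²
t(h) = 6 - 2*h
(-1*2)*t(l(10)) = (-1*2)*(6 - 16*10²) = -2*(6 - 16*100) = -2*(6 - 2*800) = -2*(6 - 1600) = -2*(-1594) = 3188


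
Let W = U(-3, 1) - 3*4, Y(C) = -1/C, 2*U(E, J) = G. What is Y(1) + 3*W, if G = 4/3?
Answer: -35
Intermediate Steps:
G = 4/3 (G = 4*(⅓) = 4/3 ≈ 1.3333)
U(E, J) = ⅔ (U(E, J) = (½)*(4/3) = ⅔)
W = -34/3 (W = ⅔ - 3*4 = ⅔ - 12 = -34/3 ≈ -11.333)
Y(1) + 3*W = -1/1 + 3*(-34/3) = -1*1 - 34 = -1 - 34 = -35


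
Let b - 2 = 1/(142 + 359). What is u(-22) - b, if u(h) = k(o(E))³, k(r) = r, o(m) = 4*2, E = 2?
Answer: 255509/501 ≈ 510.00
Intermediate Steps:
o(m) = 8
u(h) = 512 (u(h) = 8³ = 512)
b = 1003/501 (b = 2 + 1/(142 + 359) = 2 + 1/501 = 1003/501 ≈ 2.0020)
u(-22) - b = 512 - 1*1003/501 = 512 - 1003/501 = 255509/501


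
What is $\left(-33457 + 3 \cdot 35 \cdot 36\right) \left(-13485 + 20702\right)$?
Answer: $-214178909$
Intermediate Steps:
$\left(-33457 + 3 \cdot 35 \cdot 36\right) \left(-13485 + 20702\right) = \left(-33457 + 105 \cdot 36\right) 7217 = \left(-33457 + 3780\right) 7217 = \left(-29677\right) 7217 = -214178909$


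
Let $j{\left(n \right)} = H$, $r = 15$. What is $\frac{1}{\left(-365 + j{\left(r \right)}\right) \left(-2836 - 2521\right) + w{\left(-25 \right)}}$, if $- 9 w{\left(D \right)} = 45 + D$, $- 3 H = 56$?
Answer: $\frac{9}{18497701} \approx 4.8655 \cdot 10^{-7}$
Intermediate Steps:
$H = - \frac{56}{3}$ ($H = \left(- \frac{1}{3}\right) 56 = - \frac{56}{3} \approx -18.667$)
$j{\left(n \right)} = - \frac{56}{3}$
$w{\left(D \right)} = -5 - \frac{D}{9}$ ($w{\left(D \right)} = - \frac{45 + D}{9} = -5 - \frac{D}{9}$)
$\frac{1}{\left(-365 + j{\left(r \right)}\right) \left(-2836 - 2521\right) + w{\left(-25 \right)}} = \frac{1}{\left(-365 - \frac{56}{3}\right) \left(-2836 - 2521\right) - \frac{20}{9}} = \frac{1}{\left(- \frac{1151}{3}\right) \left(-5357\right) + \left(-5 + \frac{25}{9}\right)} = \frac{1}{\frac{6165907}{3} - \frac{20}{9}} = \frac{1}{\frac{18497701}{9}} = \frac{9}{18497701}$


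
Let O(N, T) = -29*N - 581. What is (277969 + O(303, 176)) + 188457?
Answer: 457058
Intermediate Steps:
O(N, T) = -581 - 29*N
(277969 + O(303, 176)) + 188457 = (277969 + (-581 - 29*303)) + 188457 = (277969 + (-581 - 8787)) + 188457 = (277969 - 9368) + 188457 = 268601 + 188457 = 457058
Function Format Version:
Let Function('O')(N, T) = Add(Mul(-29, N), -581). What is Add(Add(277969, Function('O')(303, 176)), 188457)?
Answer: 457058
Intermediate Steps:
Function('O')(N, T) = Add(-581, Mul(-29, N))
Add(Add(277969, Function('O')(303, 176)), 188457) = Add(Add(277969, Add(-581, Mul(-29, 303))), 188457) = Add(Add(277969, Add(-581, -8787)), 188457) = Add(Add(277969, -9368), 188457) = Add(268601, 188457) = 457058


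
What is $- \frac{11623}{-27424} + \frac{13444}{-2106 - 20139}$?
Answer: $- \frac{110134621}{610046880} \approx -0.18053$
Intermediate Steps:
$- \frac{11623}{-27424} + \frac{13444}{-2106 - 20139} = \left(-11623\right) \left(- \frac{1}{27424}\right) + \frac{13444}{-2106 - 20139} = \frac{11623}{27424} + \frac{13444}{-22245} = \frac{11623}{27424} + 13444 \left(- \frac{1}{22245}\right) = \frac{11623}{27424} - \frac{13444}{22245} = - \frac{110134621}{610046880}$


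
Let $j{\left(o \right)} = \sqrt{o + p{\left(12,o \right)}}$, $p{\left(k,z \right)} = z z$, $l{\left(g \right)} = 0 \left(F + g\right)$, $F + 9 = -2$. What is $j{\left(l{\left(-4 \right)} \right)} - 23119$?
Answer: $-23119$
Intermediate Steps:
$F = -11$ ($F = -9 - 2 = -11$)
$l{\left(g \right)} = 0$ ($l{\left(g \right)} = 0 \left(-11 + g\right) = 0$)
$p{\left(k,z \right)} = z^{2}$
$j{\left(o \right)} = \sqrt{o + o^{2}}$
$j{\left(l{\left(-4 \right)} \right)} - 23119 = \sqrt{0 \left(1 + 0\right)} - 23119 = \sqrt{0 \cdot 1} - 23119 = \sqrt{0} - 23119 = 0 - 23119 = -23119$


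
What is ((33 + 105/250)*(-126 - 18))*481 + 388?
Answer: -57860372/25 ≈ -2.3144e+6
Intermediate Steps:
((33 + 105/250)*(-126 - 18))*481 + 388 = ((33 + 105*(1/250))*(-144))*481 + 388 = ((33 + 21/50)*(-144))*481 + 388 = ((1671/50)*(-144))*481 + 388 = -120312/25*481 + 388 = -57870072/25 + 388 = -57860372/25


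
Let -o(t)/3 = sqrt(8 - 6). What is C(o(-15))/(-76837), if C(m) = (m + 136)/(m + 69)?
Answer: -3122/121479297 - 67*sqrt(2)/121479297 ≈ -2.6480e-5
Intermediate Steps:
o(t) = -3*sqrt(2) (o(t) = -3*sqrt(8 - 6) = -3*sqrt(2))
C(m) = (136 + m)/(69 + m)
C(o(-15))/(-76837) = ((136 - 3*sqrt(2))/(69 - 3*sqrt(2)))/(-76837) = ((136 - 3*sqrt(2))/(69 - 3*sqrt(2)))*(-1/76837) = -(136 - 3*sqrt(2))/(76837*(69 - 3*sqrt(2)))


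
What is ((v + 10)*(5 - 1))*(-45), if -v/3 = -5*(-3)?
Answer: 6300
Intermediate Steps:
v = -45 (v = -(-15)*(-3) = -3*15 = -45)
((v + 10)*(5 - 1))*(-45) = ((-45 + 10)*(5 - 1))*(-45) = -35*4*(-45) = -140*(-45) = 6300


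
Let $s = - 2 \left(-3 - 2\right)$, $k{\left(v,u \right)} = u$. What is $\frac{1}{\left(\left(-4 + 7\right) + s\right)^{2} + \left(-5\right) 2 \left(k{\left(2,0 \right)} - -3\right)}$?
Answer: $\frac{1}{139} \approx 0.0071942$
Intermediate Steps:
$s = 10$ ($s = - 2 \left(-3 - 2\right) = \left(-2\right) \left(-5\right) = 10$)
$\frac{1}{\left(\left(-4 + 7\right) + s\right)^{2} + \left(-5\right) 2 \left(k{\left(2,0 \right)} - -3\right)} = \frac{1}{\left(\left(-4 + 7\right) + 10\right)^{2} + \left(-5\right) 2 \left(0 - -3\right)} = \frac{1}{\left(3 + 10\right)^{2} - 10 \left(0 + 3\right)} = \frac{1}{13^{2} - 30} = \frac{1}{169 - 30} = \frac{1}{139}$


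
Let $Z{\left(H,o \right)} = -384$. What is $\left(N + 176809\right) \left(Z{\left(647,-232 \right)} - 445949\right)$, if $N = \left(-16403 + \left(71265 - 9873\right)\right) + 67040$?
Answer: $-128917931054$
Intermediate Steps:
$N = 112029$ ($N = \left(-16403 + \left(71265 - 9873\right)\right) + 67040 = \left(-16403 + 61392\right) + 67040 = 44989 + 67040 = 112029$)
$\left(N + 176809\right) \left(Z{\left(647,-232 \right)} - 445949\right) = \left(112029 + 176809\right) \left(-384 - 445949\right) = 288838 \left(-446333\right) = -128917931054$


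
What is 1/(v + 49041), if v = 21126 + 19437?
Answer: 1/89604 ≈ 1.1160e-5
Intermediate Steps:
v = 40563
1/(v + 49041) = 1/(40563 + 49041) = 1/89604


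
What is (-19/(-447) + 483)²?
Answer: 46621446400/199809 ≈ 2.3333e+5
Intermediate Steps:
(-19/(-447) + 483)² = (-19*(-1/447) + 483)² = (19/447 + 483)² = (215920/447)² = 46621446400/199809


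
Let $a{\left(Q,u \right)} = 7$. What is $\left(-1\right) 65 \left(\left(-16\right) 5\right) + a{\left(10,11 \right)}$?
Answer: $5207$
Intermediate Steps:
$\left(-1\right) 65 \left(\left(-16\right) 5\right) + a{\left(10,11 \right)} = \left(-1\right) 65 \left(\left(-16\right) 5\right) + 7 = \left(-65\right) \left(-80\right) + 7 = 5200 + 7 = 5207$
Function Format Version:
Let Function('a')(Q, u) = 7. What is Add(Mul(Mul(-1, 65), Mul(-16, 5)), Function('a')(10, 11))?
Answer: 5207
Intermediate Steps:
Add(Mul(Mul(-1, 65), Mul(-16, 5)), Function('a')(10, 11)) = Add(Mul(Mul(-1, 65), Mul(-16, 5)), 7) = Add(Mul(-65, -80), 7) = Add(5200, 7) = 5207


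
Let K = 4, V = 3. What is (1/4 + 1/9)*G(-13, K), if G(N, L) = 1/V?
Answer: 13/108 ≈ 0.12037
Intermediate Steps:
G(N, L) = ⅓ (G(N, L) = 1/3 = ⅓)
(1/4 + 1/9)*G(-13, K) = (1/4 + 1/9)*(⅓) = (1*(¼) + 1*(⅑))*(⅓) = (¼ + ⅑)*(⅓) = (13/36)*(⅓) = 13/108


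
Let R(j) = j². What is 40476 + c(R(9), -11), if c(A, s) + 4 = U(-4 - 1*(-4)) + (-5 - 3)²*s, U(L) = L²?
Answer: 39768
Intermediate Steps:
c(A, s) = -4 + 64*s (c(A, s) = -4 + ((-4 - 1*(-4))² + (-5 - 3)²*s) = -4 + ((-4 + 4)² + (-8)²*s) = -4 + (0² + 64*s) = -4 + (0 + 64*s) = -4 + 64*s)
40476 + c(R(9), -11) = 40476 + (-4 + 64*(-11)) = 40476 + (-4 - 704) = 40476 - 708 = 39768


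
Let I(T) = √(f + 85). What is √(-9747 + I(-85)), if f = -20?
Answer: √(-9747 + √65) ≈ 98.686*I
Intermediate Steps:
I(T) = √65 (I(T) = √(-20 + 85) = √65)
√(-9747 + I(-85)) = √(-9747 + √65)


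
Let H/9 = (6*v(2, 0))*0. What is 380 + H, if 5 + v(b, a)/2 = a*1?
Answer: 380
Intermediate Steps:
v(b, a) = -10 + 2*a (v(b, a) = -10 + 2*(a*1) = -10 + 2*a)
H = 0 (H = 9*((6*(-10 + 2*0))*0) = 9*((6*(-10 + 0))*0) = 9*((6*(-10))*0) = 9*(-60*0) = 9*0 = 0)
380 + H = 380 + 0 = 380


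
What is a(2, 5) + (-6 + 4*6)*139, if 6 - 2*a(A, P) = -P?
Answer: 5015/2 ≈ 2507.5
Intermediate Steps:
a(A, P) = 3 + P/2 (a(A, P) = 3 - (-1)*P/2 = 3 + P/2)
a(2, 5) + (-6 + 4*6)*139 = (3 + (½)*5) + (-6 + 4*6)*139 = (3 + 5/2) + (-6 + 24)*139 = 11/2 + 18*139 = 11/2 + 2502 = 5015/2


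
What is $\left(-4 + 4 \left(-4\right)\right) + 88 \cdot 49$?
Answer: $4292$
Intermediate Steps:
$\left(-4 + 4 \left(-4\right)\right) + 88 \cdot 49 = \left(-4 - 16\right) + 4312 = -20 + 4312 = 4292$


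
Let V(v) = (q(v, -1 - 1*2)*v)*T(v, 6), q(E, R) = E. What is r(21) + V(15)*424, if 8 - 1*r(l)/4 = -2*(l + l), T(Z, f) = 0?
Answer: 368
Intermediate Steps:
r(l) = 32 + 16*l (r(l) = 32 - (-8)*(l + l) = 32 - (-8)*2*l = 32 - (-16)*l = 32 + 16*l)
V(v) = 0 (V(v) = (v*v)*0 = v**2*0 = 0)
r(21) + V(15)*424 = (32 + 16*21) + 0*424 = (32 + 336) + 0 = 368 + 0 = 368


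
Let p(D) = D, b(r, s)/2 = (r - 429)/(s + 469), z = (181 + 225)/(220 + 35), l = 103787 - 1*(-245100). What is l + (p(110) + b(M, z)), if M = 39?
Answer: 41879790097/120001 ≈ 3.4900e+5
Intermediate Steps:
l = 348887 (l = 103787 + 245100 = 348887)
z = 406/255 ≈ 1.5922
b(r, s) = 2*(-429 + r)/(469 + s) (b(r, s) = 2*((r - 429)/(s + 469)) = 2*((-429 + r)/(469 + s)) = 2*(-429 + r)/(469 + s))
l + (p(110) + b(M, z)) = 348887 + (110 + 2*(-429 + 39)/(469 + 406/255)) = 348887 + (110 + 2*(-390)/(120001/255)) = 348887 + (110 + 2*(255/120001)*(-390)) = 348887 + (110 - 198900/120001) = 348887 + 13001210/120001 = 41879790097/120001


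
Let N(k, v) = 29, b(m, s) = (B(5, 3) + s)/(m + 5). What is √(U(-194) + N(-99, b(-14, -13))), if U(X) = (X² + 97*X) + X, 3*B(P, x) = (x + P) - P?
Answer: √18653 ≈ 136.58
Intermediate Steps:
B(P, x) = x/3 (B(P, x) = ((x + P) - P)/3 = ((P + x) - P)/3 = x/3)
b(m, s) = (1 + s)/(5 + m) (b(m, s) = ((⅓)*3 + s)/(m + 5) = (1 + s)/(5 + m))
U(X) = X² + 98*X
√(U(-194) + N(-99, b(-14, -13))) = √(-194*(98 - 194) + 29) = √(-194*(-96) + 29) = √(18624 + 29) = √18653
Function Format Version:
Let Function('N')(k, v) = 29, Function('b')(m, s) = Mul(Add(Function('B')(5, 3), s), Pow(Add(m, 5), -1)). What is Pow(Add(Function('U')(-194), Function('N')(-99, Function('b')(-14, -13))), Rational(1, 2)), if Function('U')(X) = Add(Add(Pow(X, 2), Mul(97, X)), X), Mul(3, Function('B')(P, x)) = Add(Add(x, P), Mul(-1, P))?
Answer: Pow(18653, Rational(1, 2)) ≈ 136.58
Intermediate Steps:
Function('B')(P, x) = Mul(Rational(1, 3), x) (Function('B')(P, x) = Mul(Rational(1, 3), Add(Add(x, P), Mul(-1, P))) = Mul(Rational(1, 3), Add(Add(P, x), Mul(-1, P))) = Mul(Rational(1, 3), x))
Function('b')(m, s) = Mul(Pow(Add(5, m), -1), Add(1, s)) (Function('b')(m, s) = Mul(Add(Mul(Rational(1, 3), 3), s), Pow(Add(m, 5), -1)) = Mul(Add(1, s), Pow(Add(5, m), -1)) = Mul(Pow(Add(5, m), -1), Add(1, s)))
Function('U')(X) = Add(Pow(X, 2), Mul(98, X))
Pow(Add(Function('U')(-194), Function('N')(-99, Function('b')(-14, -13))), Rational(1, 2)) = Pow(Add(Mul(-194, Add(98, -194)), 29), Rational(1, 2)) = Pow(Add(Mul(-194, -96), 29), Rational(1, 2)) = Pow(Add(18624, 29), Rational(1, 2)) = Pow(18653, Rational(1, 2))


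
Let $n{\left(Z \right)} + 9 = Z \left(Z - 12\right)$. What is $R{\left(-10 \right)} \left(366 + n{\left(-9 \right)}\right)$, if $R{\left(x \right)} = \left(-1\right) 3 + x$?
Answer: $-7098$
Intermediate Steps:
$n{\left(Z \right)} = -9 + Z \left(-12 + Z\right)$ ($n{\left(Z \right)} = -9 + Z \left(Z - 12\right) = -9 + Z \left(-12 + Z\right)$)
$R{\left(x \right)} = -3 + x$
$R{\left(-10 \right)} \left(366 + n{\left(-9 \right)}\right) = \left(-3 - 10\right) \left(366 - \left(-99 - 81\right)\right) = - 13 \left(366 + \left(-9 + 81 + 108\right)\right) = - 13 \left(366 + 180\right) = \left(-13\right) 546 = -7098$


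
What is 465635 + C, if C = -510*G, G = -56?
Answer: 494195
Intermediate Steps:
C = 28560 (C = -510*(-56) = 28560)
465635 + C = 465635 + 28560 = 494195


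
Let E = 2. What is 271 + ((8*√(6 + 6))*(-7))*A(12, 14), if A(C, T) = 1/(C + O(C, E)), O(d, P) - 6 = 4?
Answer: 271 - 56*√3/11 ≈ 262.18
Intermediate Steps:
O(d, P) = 10 (O(d, P) = 6 + 4 = 10)
A(C, T) = 1/(10 + C) (A(C, T) = 1/(C + 10) = 1/(10 + C))
271 + ((8*√(6 + 6))*(-7))*A(12, 14) = 271 + ((8*√(6 + 6))*(-7))/(10 + 12) = 271 + ((8*√12)*(-7))/22 = 271 + ((8*(2*√3))*(-7))*(1/22) = 271 + ((16*√3)*(-7))*(1/22) = 271 - 112*√3*(1/22) = 271 - 56*√3/11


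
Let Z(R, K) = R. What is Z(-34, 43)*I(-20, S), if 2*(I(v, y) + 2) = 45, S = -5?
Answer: -697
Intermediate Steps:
I(v, y) = 41/2 (I(v, y) = -2 + (½)*45 = -2 + 45/2 = 41/2)
Z(-34, 43)*I(-20, S) = -34*41/2 = -697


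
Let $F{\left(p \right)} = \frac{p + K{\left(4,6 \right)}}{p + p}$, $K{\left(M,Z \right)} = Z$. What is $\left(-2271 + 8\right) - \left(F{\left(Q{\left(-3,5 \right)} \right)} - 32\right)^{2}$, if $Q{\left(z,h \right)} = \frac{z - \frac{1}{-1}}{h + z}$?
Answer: $- \frac{13813}{4} \approx -3453.3$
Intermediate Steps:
$Q{\left(z,h \right)} = \frac{1 + z}{h + z}$ ($Q{\left(z,h \right)} = \frac{z - -1}{h + z} = \frac{z + 1}{h + z} = \frac{1 + z}{h + z}$)
$F{\left(p \right)} = \frac{6 + p}{2 p}$ ($F{\left(p \right)} = \frac{p + 6}{p + p} = \frac{6 + p}{2 p}$)
$\left(-2271 + 8\right) - \left(F{\left(Q{\left(-3,5 \right)} \right)} - 32\right)^{2} = \left(-2271 + 8\right) - \left(\frac{6 + \frac{1 - 3}{5 - 3}}{2 \frac{1 - 3}{5 - 3}} - 32\right)^{2} = -2263 - \left(\frac{6 + \frac{1}{2} \left(-2\right)}{2 \cdot \frac{1}{2} \left(-2\right)} - 32\right)^{2} = -2263 - \left(\frac{6 - 1}{2 \left(-1\right)} - 32\right)^{2} = -2263 - \left(\frac{1}{2} \left(-1\right) 5 - 32\right)^{2} = -2263 - \left(- \frac{5}{2} - 32\right)^{2} = -2263 - \left(- \frac{69}{2}\right)^{2} = -2263 - \frac{4761}{4} = - \frac{13813}{4}$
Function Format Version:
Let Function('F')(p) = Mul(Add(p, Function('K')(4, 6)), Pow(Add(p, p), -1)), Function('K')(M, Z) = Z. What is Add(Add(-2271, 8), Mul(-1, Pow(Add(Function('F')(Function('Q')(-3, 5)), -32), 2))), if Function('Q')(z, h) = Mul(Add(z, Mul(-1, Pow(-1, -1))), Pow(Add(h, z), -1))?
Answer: Rational(-13813, 4) ≈ -3453.3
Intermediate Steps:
Function('Q')(z, h) = Mul(Pow(Add(h, z), -1), Add(1, z)) (Function('Q')(z, h) = Mul(Add(z, Mul(-1, -1)), Pow(Add(h, z), -1)) = Mul(Add(z, 1), Pow(Add(h, z), -1)) = Mul(Add(1, z), Pow(Add(h, z), -1)) = Mul(Pow(Add(h, z), -1), Add(1, z)))
Function('F')(p) = Mul(Rational(1, 2), Pow(p, -1), Add(6, p)) (Function('F')(p) = Mul(Add(p, 6), Pow(Add(p, p), -1)) = Mul(Add(6, p), Pow(Mul(2, p), -1)) = Mul(Add(6, p), Mul(Rational(1, 2), Pow(p, -1))) = Mul(Rational(1, 2), Pow(p, -1), Add(6, p)))
Add(Add(-2271, 8), Mul(-1, Pow(Add(Function('F')(Function('Q')(-3, 5)), -32), 2))) = Add(Add(-2271, 8), Mul(-1, Pow(Add(Mul(Rational(1, 2), Pow(Mul(Pow(Add(5, -3), -1), Add(1, -3)), -1), Add(6, Mul(Pow(Add(5, -3), -1), Add(1, -3)))), -32), 2))) = Add(-2263, Mul(-1, Pow(Add(Mul(Rational(1, 2), Pow(Mul(Pow(2, -1), -2), -1), Add(6, Mul(Pow(2, -1), -2))), -32), 2))) = Add(-2263, Mul(-1, Pow(Add(Mul(Rational(1, 2), Pow(Mul(Rational(1, 2), -2), -1), Add(6, Mul(Rational(1, 2), -2))), -32), 2))) = Add(-2263, Mul(-1, Pow(Add(Mul(Rational(1, 2), Pow(-1, -1), Add(6, -1)), -32), 2))) = Add(-2263, Mul(-1, Pow(Add(Mul(Rational(1, 2), -1, 5), -32), 2))) = Add(-2263, Mul(-1, Pow(Add(Rational(-5, 2), -32), 2))) = Add(-2263, Mul(-1, Pow(Rational(-69, 2), 2))) = Add(-2263, Mul(-1, Rational(4761, 4))) = Add(-2263, Rational(-4761, 4)) = Rational(-13813, 4)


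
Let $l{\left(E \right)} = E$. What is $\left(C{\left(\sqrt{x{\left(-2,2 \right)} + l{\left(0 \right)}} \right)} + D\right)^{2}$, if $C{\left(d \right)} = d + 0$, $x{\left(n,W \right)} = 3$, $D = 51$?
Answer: $\left(51 + \sqrt{3}\right)^{2} \approx 2780.7$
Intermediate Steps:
$C{\left(d \right)} = d$
$\left(C{\left(\sqrt{x{\left(-2,2 \right)} + l{\left(0 \right)}} \right)} + D\right)^{2} = \left(\sqrt{3 + 0} + 51\right)^{2} = \left(\sqrt{3} + 51\right)^{2} = \left(51 + \sqrt{3}\right)^{2}$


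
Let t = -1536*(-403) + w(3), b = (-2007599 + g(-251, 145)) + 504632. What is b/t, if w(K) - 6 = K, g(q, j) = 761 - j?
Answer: -1502351/619017 ≈ -2.4270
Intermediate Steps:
w(K) = 6 + K
b = -1502351 (b = (-2007599 + (761 - 1*145)) + 504632 = (-2007599 + (761 - 145)) + 504632 = (-2007599 + 616) + 504632 = -2006983 + 504632 = -1502351)
t = 619017 (t = -1536*(-403) + (6 + 3) = 619008 + 9 = 619017)
b/t = -1502351/619017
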